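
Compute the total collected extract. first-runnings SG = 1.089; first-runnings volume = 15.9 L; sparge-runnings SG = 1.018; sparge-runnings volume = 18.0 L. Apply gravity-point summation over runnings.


total = Σ (SG_i − 1)·1000·V_i
first = (1.089 − 1)·1000·15.9 = 1415.1000
sparge = (1.018 − 1)·1000·18.0 = 324.0000
total = 1415.1000 + 324.0000

1739.1000 gravity·L


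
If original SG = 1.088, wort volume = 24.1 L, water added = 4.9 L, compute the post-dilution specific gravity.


SG_new = 1 + (SG_old − 1)·V_old/(V_old + V_water)
pts = (1.088 − 1)·1000·24.1/(24.1 + 4.9) = 73.1310
SG_new = 1 + 73.1310/1000

1.0731


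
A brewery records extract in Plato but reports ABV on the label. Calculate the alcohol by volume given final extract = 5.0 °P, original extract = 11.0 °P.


SG = 259/(259 − P);  ABV = (OG − FG)·131.25
OG = 259/(259 − 11.0) = 1.0444
FG = 259/(259 − 5.0) = 1.0197
ABV = (1.0444 − 1.0197)·131.25

3.2379 % ABV


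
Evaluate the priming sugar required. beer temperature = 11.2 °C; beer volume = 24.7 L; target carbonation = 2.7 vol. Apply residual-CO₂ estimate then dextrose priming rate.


residual = 14.695·(0.01821 + 0.09011·e^(−0.04·T));  sugar = (target − residual)·4.0·V
residual = 14.695·(0.01821 + 0.09011·e^(−0.04·11.2)) = 1.1136
sugar = (2.7 − 1.1136)·4.0·24.7

156.7351 g


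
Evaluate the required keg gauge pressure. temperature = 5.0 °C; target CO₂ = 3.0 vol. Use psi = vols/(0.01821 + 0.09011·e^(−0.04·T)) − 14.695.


psi = 3.0/(0.01821 + 0.09011·e^(−0.04·5.0)) − 14.695

17.9187 psi


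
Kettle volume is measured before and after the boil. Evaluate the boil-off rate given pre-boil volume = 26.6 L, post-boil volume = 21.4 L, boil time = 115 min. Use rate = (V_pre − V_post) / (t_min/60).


rate = (26.6 − 21.4) / (115/60)

2.7130 L/hr


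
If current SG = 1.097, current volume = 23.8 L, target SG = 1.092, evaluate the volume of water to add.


V_water = V·((SG_curr − 1)/(SG_target − 1) − 1)
V_water = 23.8·((1.097 − 1)/(1.092 − 1) − 1)

1.2935 L


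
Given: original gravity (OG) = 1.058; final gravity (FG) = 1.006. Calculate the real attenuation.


AA = (OG−FG)/(OG−1)·100;  RA = AA·0.8192
AA = (1.058 − 1.006)/(1.058 − 1)·100 = 89.6552
RA = 89.6552·0.8192

73.4455 %


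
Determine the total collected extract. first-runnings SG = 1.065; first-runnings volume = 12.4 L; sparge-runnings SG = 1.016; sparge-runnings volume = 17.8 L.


total = Σ (SG_i − 1)·1000·V_i
first = (1.065 − 1)·1000·12.4 = 806.0000
sparge = (1.016 − 1)·1000·17.8 = 284.8000
total = 806.0000 + 284.8000

1090.8000 gravity·L


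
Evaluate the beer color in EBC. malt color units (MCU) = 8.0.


SRM = 1.4922·MCU^0.6859;  EBC = SRM·1.97
SRM = 1.4922·8.0^0.6859 = 6.2124
EBC = 6.2124·1.97

12.2383 EBC


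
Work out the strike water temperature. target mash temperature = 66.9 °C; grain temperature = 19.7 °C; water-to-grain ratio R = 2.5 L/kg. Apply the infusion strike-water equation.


T_strike = (0.41/R)·(T_mash − T_grain) + T_mash
T_strike = (0.41/2.5)·(66.9 − 19.7) + 66.9

74.6408 °C


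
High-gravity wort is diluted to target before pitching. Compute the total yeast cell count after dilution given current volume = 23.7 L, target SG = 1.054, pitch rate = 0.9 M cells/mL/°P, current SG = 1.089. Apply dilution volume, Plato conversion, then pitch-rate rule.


V_w = V·((SG_c−1)/(SG_t−1)−1);  °P = 259 − 259/SG_t;  cells = rate·(V+V_w)·°P
V_w = 23.7·((1.089−1)/(1.054−1)−1) = 15.3611
V_final = 23.7 + 15.3611 = 39.0611
°P = 259 − 259/1.054 = 13.2694
cells = 0.9·39.0611·13.2694

466.4875 billion cells


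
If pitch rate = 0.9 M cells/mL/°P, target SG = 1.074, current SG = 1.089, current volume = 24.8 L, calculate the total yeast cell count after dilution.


V_w = V·((SG_c−1)/(SG_t−1)−1);  °P = 259 − 259/SG_t;  cells = rate·(V+V_w)·°P
V_w = 24.8·((1.089−1)/(1.074−1)−1) = 5.0270
V_final = 24.8 + 5.0270 = 29.8270
°P = 259 − 259/1.074 = 17.8454
cells = 0.9·29.8270·17.8454

479.0487 billion cells


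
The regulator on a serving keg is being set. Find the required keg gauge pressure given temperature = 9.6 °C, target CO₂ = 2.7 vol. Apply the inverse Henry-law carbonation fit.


psi = vols/(0.01821 + 0.09011·e^(−0.04·T)) − 14.695
psi = 2.7/(0.01821 + 0.09011·e^(−0.04·9.6)) − 14.695

19.2302 psi


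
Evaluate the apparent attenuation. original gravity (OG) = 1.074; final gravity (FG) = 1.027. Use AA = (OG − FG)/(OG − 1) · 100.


AA = (1.074 − 1.027)/(1.074 − 1) · 100

63.5135 %


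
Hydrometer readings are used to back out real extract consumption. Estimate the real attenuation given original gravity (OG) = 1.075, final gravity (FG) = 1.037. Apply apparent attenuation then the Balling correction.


AA = (OG−FG)/(OG−1)·100;  RA = AA·0.8192
AA = (1.075 − 1.037)/(1.075 − 1)·100 = 50.6667
RA = 50.6667·0.8192

41.5061 %


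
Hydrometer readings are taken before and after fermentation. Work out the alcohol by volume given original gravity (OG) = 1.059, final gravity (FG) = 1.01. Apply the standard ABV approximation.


ABV = (OG − FG) · 131.25
ABV = (1.059 − 1.01) · 131.25

6.4312 % ABV


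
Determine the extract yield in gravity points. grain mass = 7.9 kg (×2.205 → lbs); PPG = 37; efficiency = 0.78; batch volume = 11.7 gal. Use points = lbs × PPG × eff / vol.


lbs = 7.9 × 2.205 = 17.4195
points = 17.4195 × 37 × 0.78 / 11.7

42.9681 points


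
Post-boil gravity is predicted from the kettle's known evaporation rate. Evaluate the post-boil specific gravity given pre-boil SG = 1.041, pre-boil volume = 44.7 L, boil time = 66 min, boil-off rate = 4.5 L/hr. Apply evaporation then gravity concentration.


V_post = V_pre − rate·(t/60);  SG_post = 1 + (SG_pre−1)·V_pre/V_post
V_post = 44.7 − 4.5·(66/60) = 39.7500
SG_post = 1 + (1.041 − 1)·44.7/39.7500

1.0461


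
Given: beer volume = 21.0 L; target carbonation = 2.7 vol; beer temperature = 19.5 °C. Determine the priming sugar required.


residual = 14.695·(0.01821 + 0.09011·e^(−0.04·T));  sugar = (target − residual)·4.0·V
residual = 14.695·(0.01821 + 0.09011·e^(−0.04·19.5)) = 0.8746
sugar = (2.7 − 0.8746)·4.0·21.0

153.3334 g


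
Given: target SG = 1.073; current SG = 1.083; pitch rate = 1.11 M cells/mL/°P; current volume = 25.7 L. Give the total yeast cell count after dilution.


V_w = V·((SG_c−1)/(SG_t−1)−1);  °P = 259 − 259/SG_t;  cells = rate·(V+V_w)·°P
V_w = 25.7·((1.083−1)/(1.073−1)−1) = 3.5205
V_final = 25.7 + 3.5205 = 29.2205
°P = 259 − 259/1.073 = 17.6207
cells = 1.11·29.2205·17.6207

571.5237 billion cells


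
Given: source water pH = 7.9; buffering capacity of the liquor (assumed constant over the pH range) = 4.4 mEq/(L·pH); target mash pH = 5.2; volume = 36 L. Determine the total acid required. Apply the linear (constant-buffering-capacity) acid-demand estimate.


acid = buffering capacity · (pH_source − pH_target) · V
acid = 4.4 · (7.9 − 5.2) · 36

427.6800 mEq


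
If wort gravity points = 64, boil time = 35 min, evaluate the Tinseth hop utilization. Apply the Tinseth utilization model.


U = 1.65·0.000125^(GP/1000) · (1 − e^(−0.04·t))/4.15
bigness = 1.65·0.000125^(64/1000) = 0.9283
boil_factor = (1 − e^(−0.04·35))/4.15 = 0.1815
U = 0.9283 · 0.1815

0.1685


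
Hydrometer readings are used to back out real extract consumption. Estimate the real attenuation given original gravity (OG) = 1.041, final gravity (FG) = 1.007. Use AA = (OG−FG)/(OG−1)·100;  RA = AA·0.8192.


AA = (1.041 − 1.007)/(1.041 − 1)·100 = 82.9268
RA = 82.9268·0.8192

67.9337 %


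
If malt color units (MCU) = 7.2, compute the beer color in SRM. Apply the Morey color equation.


SRM = 1.4922 · MCU^0.6859
SRM = 1.4922 · 7.2^0.6859

5.7792 SRM


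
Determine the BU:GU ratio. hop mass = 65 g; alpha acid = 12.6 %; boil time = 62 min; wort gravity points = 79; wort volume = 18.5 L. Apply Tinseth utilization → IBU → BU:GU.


U = 1.65·0.000125^(GP/1000)·(1−e^(−0.04t))/4.15;  IBU = (α/100)·m·U·1000/V;  BU:GU = IBU/GP
U = 1.65·0.000125^(79/1000)·(1−e^(−0.04·62))/4.15 = 0.1791
IBU = (12.6/100)·65·0.1791·1000/18.5 = 79.2905
BU:GU = 79.2905/79

1.0037


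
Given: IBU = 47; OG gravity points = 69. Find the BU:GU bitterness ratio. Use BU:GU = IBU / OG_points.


BU:GU = 47 / 69

0.6812


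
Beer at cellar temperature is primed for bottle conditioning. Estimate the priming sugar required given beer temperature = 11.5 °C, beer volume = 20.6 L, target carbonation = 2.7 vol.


residual = 14.695·(0.01821 + 0.09011·e^(−0.04·T));  sugar = (target − residual)·4.0·V
residual = 14.695·(0.01821 + 0.09011·e^(−0.04·11.5)) = 1.1035
sugar = (2.7 − 1.1035)·4.0·20.6

131.5499 g


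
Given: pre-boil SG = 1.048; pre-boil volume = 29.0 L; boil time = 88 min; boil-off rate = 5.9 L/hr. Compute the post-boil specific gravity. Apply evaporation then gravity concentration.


V_post = V_pre − rate·(t/60);  SG_post = 1 + (SG_pre−1)·V_pre/V_post
V_post = 29.0 − 5.9·(88/60) = 20.3467
SG_post = 1 + (1.048 − 1)·29.0/20.3467

1.0684


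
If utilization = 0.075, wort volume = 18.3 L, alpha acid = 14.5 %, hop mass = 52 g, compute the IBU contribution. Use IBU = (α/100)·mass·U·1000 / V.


IBU = (14.5/100)·52·0.075·1000 / 18.3

30.9016 IBU


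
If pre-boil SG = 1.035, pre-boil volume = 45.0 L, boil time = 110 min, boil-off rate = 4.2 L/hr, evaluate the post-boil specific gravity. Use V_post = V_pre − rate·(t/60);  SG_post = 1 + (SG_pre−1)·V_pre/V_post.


V_post = 45.0 − 4.2·(110/60) = 37.3000
SG_post = 1 + (1.035 − 1)·45.0/37.3000

1.0422


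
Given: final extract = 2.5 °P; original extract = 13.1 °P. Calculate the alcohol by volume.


SG = 259/(259 − P);  ABV = (OG − FG)·131.25
OG = 259/(259 − 13.1) = 1.0533
FG = 259/(259 − 2.5) = 1.0097
ABV = (1.0533 − 1.0097)·131.25

5.7129 % ABV


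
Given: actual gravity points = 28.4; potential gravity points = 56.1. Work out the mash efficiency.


efficiency = actual / potential × 100
efficiency = 28.4 / 56.1 × 100

50.6239 %


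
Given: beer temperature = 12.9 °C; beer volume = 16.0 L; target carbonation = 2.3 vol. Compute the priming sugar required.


residual = 14.695·(0.01821 + 0.09011·e^(−0.04·T));  sugar = (target − residual)·4.0·V
residual = 14.695·(0.01821 + 0.09011·e^(−0.04·12.9)) = 1.0580
sugar = (2.3 − 1.0580)·4.0·16.0

79.4883 g


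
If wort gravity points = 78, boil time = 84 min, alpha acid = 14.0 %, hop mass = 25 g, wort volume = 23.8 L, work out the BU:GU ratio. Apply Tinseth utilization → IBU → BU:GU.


U = 1.65·0.000125^(GP/1000)·(1−e^(−0.04t))/4.15;  IBU = (α/100)·m·U·1000/V;  BU:GU = IBU/GP
U = 1.65·0.000125^(78/1000)·(1−e^(−0.04·84))/4.15 = 0.1904
IBU = (14.0/100)·25·0.1904·1000/23.8 = 27.9983
BU:GU = 27.9983/78

0.3590


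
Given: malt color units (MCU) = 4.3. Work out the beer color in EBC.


SRM = 1.4922·MCU^0.6859;  EBC = SRM·1.97
SRM = 1.4922·4.3^0.6859 = 4.0581
EBC = 4.0581·1.97

7.9945 EBC


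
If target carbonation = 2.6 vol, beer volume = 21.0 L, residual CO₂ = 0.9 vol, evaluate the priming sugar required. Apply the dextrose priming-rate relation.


sugar = (target − residual)·4.0·V
sugar = (2.6 − 0.9)·4.0·21.0

142.8000 g


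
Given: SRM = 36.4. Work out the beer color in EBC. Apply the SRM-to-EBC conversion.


EBC = SRM · 1.97
EBC = 36.4 · 1.97

71.7080 EBC


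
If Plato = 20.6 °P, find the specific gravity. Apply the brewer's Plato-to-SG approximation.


SG = 259/(259 − P)
SG = 259/(259 − 20.6)

1.0864


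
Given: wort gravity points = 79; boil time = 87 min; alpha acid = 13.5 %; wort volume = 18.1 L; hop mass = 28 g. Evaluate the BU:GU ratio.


U = 1.65·0.000125^(GP/1000)·(1−e^(−0.04t))/4.15;  IBU = (α/100)·m·U·1000/V;  BU:GU = IBU/GP
U = 1.65·0.000125^(79/1000)·(1−e^(−0.04·87))/4.15 = 0.1895
IBU = (13.5/100)·28·0.1895·1000/18.1 = 39.5654
BU:GU = 39.5654/79

0.5008


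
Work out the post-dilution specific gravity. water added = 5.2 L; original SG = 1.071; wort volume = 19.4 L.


SG_new = 1 + (SG_old − 1)·V_old/(V_old + V_water)
pts = (1.071 − 1)·1000·19.4/(19.4 + 5.2) = 55.9919
SG_new = 1 + 55.9919/1000

1.0560


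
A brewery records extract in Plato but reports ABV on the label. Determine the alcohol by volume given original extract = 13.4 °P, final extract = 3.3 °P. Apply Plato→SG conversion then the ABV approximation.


SG = 259/(259 − P);  ABV = (OG − FG)·131.25
OG = 259/(259 − 13.4) = 1.0546
FG = 259/(259 − 3.3) = 1.0129
ABV = (1.0546 − 1.0129)·131.25

5.4672 % ABV


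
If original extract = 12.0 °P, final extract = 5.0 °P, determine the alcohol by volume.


SG = 259/(259 − P);  ABV = (OG − FG)·131.25
OG = 259/(259 − 12.0) = 1.0486
FG = 259/(259 − 5.0) = 1.0197
ABV = (1.0486 − 1.0197)·131.25

3.7929 % ABV


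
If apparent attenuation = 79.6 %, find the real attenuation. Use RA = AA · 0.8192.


RA = 79.6 · 0.8192

65.2083 %


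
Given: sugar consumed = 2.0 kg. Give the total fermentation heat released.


Q = m_sugar · 590 kJ/kg
Q = 2.0 · 590

1180.0000 kJ


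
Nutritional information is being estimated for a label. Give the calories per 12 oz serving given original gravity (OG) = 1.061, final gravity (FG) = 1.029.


ABW = (OG−FG)·131.25·0.79/FG;  °P = 259 − 259/SG (for OG→OE and FG→AE);  RE = 0.1808·OE + 0.8192·AE;  Cal = (6.9·ABW + 4·(RE−0.1))·FG·3.55
ABW = (1.061 − 1.029)·131.25·0.79/1.029 = 3.2245
OE = 259 − 259/1.061 = 14.8907 °P
AE = 259 − 259/1.029 = 7.2993 °P
RE = 0.1808·14.8907 + 0.8192·7.2993 = 8.6718 °P
Cal = (6.9·3.2245 + 4·(8.6718−0.1))·1.029·3.55

206.5244 kcal


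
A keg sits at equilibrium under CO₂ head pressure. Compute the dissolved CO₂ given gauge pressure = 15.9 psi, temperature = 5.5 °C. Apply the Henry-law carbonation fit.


vols = (P + 14.695)·(0.01821 + 0.09011·e^(−0.04·T))
vols = (15.9 + 14.695)·(0.01821 + 0.09011·e^(−0.04·5.5))

2.7696 volumes


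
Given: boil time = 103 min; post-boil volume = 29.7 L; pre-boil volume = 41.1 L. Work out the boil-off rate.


rate = (V_pre − V_post) / (t_min/60)
rate = (41.1 − 29.7) / (103/60)

6.6408 L/hr


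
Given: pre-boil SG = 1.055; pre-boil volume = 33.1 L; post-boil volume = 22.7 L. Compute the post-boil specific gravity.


SG_post = 1 + (SG_pre − 1)·V_pre/V_post
pts_pre = (1.055 − 1)·1000 = 55.0000
pts_post = 55.0000·33.1/22.7 = 80.1982
SG_post = 1 + 80.1982/1000

1.0802


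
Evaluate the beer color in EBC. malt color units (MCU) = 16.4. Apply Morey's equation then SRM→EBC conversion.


SRM = 1.4922·MCU^0.6859;  EBC = SRM·1.97
SRM = 1.4922·16.4^0.6859 = 10.1646
EBC = 10.1646·1.97

20.0242 EBC


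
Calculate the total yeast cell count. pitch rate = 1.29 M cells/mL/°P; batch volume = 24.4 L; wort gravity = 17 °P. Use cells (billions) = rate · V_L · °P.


cells = 1.29 · 24.4 · 17

535.0920 billion cells


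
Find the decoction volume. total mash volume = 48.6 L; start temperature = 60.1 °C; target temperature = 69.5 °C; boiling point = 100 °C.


V_dec = V_total·(T_target − T_start)/(T_boil − T_start)
V_dec = 48.6·(69.5 − 60.1)/(100 − 60.1)

11.4496 L


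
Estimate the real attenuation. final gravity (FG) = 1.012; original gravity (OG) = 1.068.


AA = (OG−FG)/(OG−1)·100;  RA = AA·0.8192
AA = (1.068 − 1.012)/(1.068 − 1)·100 = 82.3529
RA = 82.3529·0.8192

67.4635 %


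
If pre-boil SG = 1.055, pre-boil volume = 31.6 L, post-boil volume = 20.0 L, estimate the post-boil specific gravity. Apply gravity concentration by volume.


SG_post = 1 + (SG_pre − 1)·V_pre/V_post
pts_pre = (1.055 − 1)·1000 = 55.0000
pts_post = 55.0000·31.6/20.0 = 86.9000
SG_post = 1 + 86.9000/1000

1.0869


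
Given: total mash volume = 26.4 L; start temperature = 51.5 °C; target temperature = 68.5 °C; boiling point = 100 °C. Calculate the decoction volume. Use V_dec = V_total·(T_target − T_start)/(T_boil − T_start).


V_dec = 26.4·(68.5 − 51.5)/(100 − 51.5)

9.2536 L


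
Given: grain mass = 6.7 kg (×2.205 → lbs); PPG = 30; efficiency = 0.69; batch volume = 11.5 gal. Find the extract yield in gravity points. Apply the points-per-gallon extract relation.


points = lbs × PPG × eff / vol
lbs = 6.7 × 2.205 = 14.7735
points = 14.7735 × 30 × 0.69 / 11.5

26.5923 points


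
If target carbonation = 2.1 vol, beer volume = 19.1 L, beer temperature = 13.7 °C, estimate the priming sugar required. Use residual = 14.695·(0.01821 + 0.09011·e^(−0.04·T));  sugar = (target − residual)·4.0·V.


residual = 14.695·(0.01821 + 0.09011·e^(−0.04·13.7)) = 1.0331
sugar = (2.1 − 1.0331)·4.0·19.1

81.5109 g


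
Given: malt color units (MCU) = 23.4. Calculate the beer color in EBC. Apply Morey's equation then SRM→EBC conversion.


SRM = 1.4922·MCU^0.6859;  EBC = SRM·1.97
SRM = 1.4922·23.4^0.6859 = 12.9710
EBC = 12.9710·1.97

25.5528 EBC


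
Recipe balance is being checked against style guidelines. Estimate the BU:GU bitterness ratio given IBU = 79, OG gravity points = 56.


BU:GU = IBU / OG_points
BU:GU = 79 / 56

1.4107


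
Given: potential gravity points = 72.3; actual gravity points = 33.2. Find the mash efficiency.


efficiency = actual / potential × 100
efficiency = 33.2 / 72.3 × 100

45.9198 %


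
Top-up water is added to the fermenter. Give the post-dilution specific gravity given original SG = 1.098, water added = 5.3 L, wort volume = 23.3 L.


SG_new = 1 + (SG_old − 1)·V_old/(V_old + V_water)
pts = (1.098 − 1)·1000·23.3/(23.3 + 5.3) = 79.8392
SG_new = 1 + 79.8392/1000

1.0798


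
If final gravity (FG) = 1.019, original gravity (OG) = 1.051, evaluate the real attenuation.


AA = (OG−FG)/(OG−1)·100;  RA = AA·0.8192
AA = (1.051 − 1.019)/(1.051 − 1)·100 = 62.7451
RA = 62.7451·0.8192

51.4008 %


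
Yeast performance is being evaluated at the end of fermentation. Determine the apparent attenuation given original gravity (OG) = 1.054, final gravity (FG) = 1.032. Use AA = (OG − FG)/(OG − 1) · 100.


AA = (1.054 − 1.032)/(1.054 − 1) · 100

40.7407 %


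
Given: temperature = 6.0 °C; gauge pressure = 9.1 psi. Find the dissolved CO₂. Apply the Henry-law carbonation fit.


vols = (P + 14.695)·(0.01821 + 0.09011·e^(−0.04·T))
vols = (9.1 + 14.695)·(0.01821 + 0.09011·e^(−0.04·6.0))

2.1200 volumes


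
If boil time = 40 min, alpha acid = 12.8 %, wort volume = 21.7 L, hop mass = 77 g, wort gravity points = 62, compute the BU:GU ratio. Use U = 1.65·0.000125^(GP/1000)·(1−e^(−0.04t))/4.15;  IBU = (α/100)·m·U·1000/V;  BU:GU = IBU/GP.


U = 1.65·0.000125^(62/1000)·(1−e^(−0.04·40))/4.15 = 0.1818
IBU = (12.8/100)·77·0.1818·1000/21.7 = 82.5552
BU:GU = 82.5552/62

1.3315


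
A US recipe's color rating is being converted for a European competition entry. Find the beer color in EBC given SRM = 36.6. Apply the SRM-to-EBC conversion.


EBC = SRM · 1.97
EBC = 36.6 · 1.97

72.1020 EBC


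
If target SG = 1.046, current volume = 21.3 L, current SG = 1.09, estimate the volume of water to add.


V_water = V·((SG_curr − 1)/(SG_target − 1) − 1)
V_water = 21.3·((1.09 − 1)/(1.046 − 1) − 1)

20.3739 L


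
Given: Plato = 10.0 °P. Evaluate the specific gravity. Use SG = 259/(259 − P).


SG = 259/(259 − 10.0)

1.0402


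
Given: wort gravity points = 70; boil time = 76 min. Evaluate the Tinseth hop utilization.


U = 1.65·0.000125^(GP/1000) · (1 − e^(−0.04·t))/4.15
bigness = 1.65·0.000125^(70/1000) = 0.8796
boil_factor = (1 − e^(−0.04·76))/4.15 = 0.2294
U = 0.8796 · 0.2294

0.2018


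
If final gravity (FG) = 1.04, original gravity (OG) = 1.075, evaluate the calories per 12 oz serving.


ABW = (OG−FG)·131.25·0.79/FG;  °P = 259 − 259/SG (for OG→OE and FG→AE);  RE = 0.1808·OE + 0.8192·AE;  Cal = (6.9·ABW + 4·(RE−0.1))·FG·3.55
ABW = (1.075 − 1.04)·131.25·0.79/1.04 = 3.4895
OE = 259 − 259/1.075 = 18.0698 °P
AE = 259 − 259/1.04 = 9.9615 °P
RE = 0.1808·18.0698 + 0.8192·9.9615 = 11.4275 °P
Cal = (6.9·3.4895 + 4·(11.4275−0.1))·1.04·3.55

256.1785 kcal


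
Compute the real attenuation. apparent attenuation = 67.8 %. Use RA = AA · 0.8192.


RA = 67.8 · 0.8192

55.5418 %


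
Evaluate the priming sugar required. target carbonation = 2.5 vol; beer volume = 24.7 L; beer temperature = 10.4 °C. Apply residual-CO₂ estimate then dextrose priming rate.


residual = 14.695·(0.01821 + 0.09011·e^(−0.04·T));  sugar = (target − residual)·4.0·V
residual = 14.695·(0.01821 + 0.09011·e^(−0.04·10.4)) = 1.1411
sugar = (2.5 − 1.1411)·4.0·24.7

134.2571 g


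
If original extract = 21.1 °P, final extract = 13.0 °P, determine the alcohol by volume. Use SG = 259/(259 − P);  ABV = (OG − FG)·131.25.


OG = 259/(259 − 21.1) = 1.0887
FG = 259/(259 − 13.0) = 1.0528
ABV = (1.0887 − 1.0528)·131.25

4.7049 % ABV


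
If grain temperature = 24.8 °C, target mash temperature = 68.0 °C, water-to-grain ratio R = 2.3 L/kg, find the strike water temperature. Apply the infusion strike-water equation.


T_strike = (0.41/R)·(T_mash − T_grain) + T_mash
T_strike = (0.41/2.3)·(68.0 − 24.8) + 68.0

75.7009 °C


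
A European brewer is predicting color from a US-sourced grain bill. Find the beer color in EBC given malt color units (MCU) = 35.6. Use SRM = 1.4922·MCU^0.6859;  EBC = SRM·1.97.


SRM = 1.4922·35.6^0.6859 = 17.2968
EBC = 17.2968·1.97

34.0748 EBC


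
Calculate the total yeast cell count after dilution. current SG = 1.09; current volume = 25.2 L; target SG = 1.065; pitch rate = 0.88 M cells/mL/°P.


V_w = V·((SG_c−1)/(SG_t−1)−1);  °P = 259 − 259/SG_t;  cells = rate·(V+V_w)·°P
V_w = 25.2·((1.09−1)/(1.065−1)−1) = 9.6923
V_final = 25.2 + 9.6923 = 34.8923
°P = 259 − 259/1.065 = 15.8075
cells = 0.88·34.8923·15.8075

485.3733 billion cells


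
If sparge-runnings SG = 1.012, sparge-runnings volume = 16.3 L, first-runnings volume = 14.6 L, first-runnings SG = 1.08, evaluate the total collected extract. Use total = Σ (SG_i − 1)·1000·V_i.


first = (1.08 − 1)·1000·14.6 = 1168.0000
sparge = (1.012 − 1)·1000·16.3 = 195.6000
total = 1168.0000 + 195.6000

1363.6000 gravity·L


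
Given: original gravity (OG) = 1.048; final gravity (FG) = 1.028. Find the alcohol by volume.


ABV = (OG − FG) · 131.25
ABV = (1.048 − 1.028) · 131.25

2.6250 % ABV


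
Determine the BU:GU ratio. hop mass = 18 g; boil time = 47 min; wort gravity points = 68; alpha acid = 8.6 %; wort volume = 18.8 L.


U = 1.65·0.000125^(GP/1000)·(1−e^(−0.04t))/4.15;  IBU = (α/100)·m·U·1000/V;  BU:GU = IBU/GP
U = 1.65·0.000125^(68/1000)·(1−e^(−0.04·47))/4.15 = 0.1829
IBU = (8.6/100)·18·0.1829·1000/18.8 = 15.0568
BU:GU = 15.0568/68

0.2214


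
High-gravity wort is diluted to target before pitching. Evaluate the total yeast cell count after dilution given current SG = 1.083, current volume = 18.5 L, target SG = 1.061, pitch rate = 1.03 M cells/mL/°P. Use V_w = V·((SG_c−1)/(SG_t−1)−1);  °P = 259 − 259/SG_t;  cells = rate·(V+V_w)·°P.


V_w = 18.5·((1.083−1)/(1.061−1)−1) = 6.6721
V_final = 18.5 + 6.6721 = 25.1721
°P = 259 − 259/1.061 = 14.8907
cells = 1.03·25.1721·14.8907

386.0748 billion cells


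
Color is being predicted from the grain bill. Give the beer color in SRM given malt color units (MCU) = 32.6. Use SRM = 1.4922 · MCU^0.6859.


SRM = 1.4922 · 32.6^0.6859

16.2833 SRM


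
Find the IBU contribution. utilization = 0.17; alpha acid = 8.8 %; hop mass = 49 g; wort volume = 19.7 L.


IBU = (α/100)·mass·U·1000 / V
IBU = (8.8/100)·49·0.17·1000 / 19.7

37.2102 IBU


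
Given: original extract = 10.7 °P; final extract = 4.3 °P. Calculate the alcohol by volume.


SG = 259/(259 − P);  ABV = (OG − FG)·131.25
OG = 259/(259 − 10.7) = 1.0431
FG = 259/(259 − 4.3) = 1.0169
ABV = (1.0431 − 1.0169)·131.25

3.4401 % ABV


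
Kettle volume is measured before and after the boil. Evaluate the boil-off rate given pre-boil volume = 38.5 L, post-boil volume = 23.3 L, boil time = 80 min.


rate = (V_pre − V_post) / (t_min/60)
rate = (38.5 − 23.3) / (80/60)

11.4000 L/hr


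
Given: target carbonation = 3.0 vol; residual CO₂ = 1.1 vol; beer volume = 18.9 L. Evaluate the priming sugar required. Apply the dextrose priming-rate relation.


sugar = (target − residual)·4.0·V
sugar = (3.0 − 1.1)·4.0·18.9

143.6400 g


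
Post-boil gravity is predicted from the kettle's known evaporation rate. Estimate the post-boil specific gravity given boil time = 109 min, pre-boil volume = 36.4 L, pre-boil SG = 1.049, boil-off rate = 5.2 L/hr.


V_post = V_pre − rate·(t/60);  SG_post = 1 + (SG_pre−1)·V_pre/V_post
V_post = 36.4 − 5.2·(109/60) = 26.9533
SG_post = 1 + (1.049 − 1)·36.4/26.9533

1.0662


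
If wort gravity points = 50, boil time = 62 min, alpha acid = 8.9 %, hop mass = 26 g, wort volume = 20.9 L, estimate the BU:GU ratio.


U = 1.65·0.000125^(GP/1000)·(1−e^(−0.04t))/4.15;  IBU = (α/100)·m·U·1000/V;  BU:GU = IBU/GP
U = 1.65·0.000125^(50/1000)·(1−e^(−0.04·62))/4.15 = 0.2324
IBU = (8.9/100)·26·0.2324·1000/20.9 = 25.7345
BU:GU = 25.7345/50

0.5147


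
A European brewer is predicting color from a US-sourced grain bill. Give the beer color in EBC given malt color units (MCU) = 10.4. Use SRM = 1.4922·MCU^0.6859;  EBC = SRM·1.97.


SRM = 1.4922·10.4^0.6859 = 7.4372
EBC = 7.4372·1.97

14.6513 EBC


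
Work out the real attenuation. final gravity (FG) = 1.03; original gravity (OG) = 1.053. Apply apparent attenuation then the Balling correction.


AA = (OG−FG)/(OG−1)·100;  RA = AA·0.8192
AA = (1.053 − 1.03)/(1.053 − 1)·100 = 43.3962
RA = 43.3962·0.8192

35.5502 %


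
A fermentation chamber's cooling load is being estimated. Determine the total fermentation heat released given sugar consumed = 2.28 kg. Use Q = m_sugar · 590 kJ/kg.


Q = 2.28 · 590

1345.2000 kJ


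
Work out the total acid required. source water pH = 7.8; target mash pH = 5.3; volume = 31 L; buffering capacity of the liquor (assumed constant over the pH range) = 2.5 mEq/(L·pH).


acid = buffering capacity · (pH_source − pH_target) · V
acid = 2.5 · (7.8 − 5.3) · 31

193.7500 mEq


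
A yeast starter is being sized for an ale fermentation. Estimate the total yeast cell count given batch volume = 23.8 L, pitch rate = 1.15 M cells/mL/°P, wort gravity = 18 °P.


cells (billions) = rate · V_L · °P
cells = 1.15 · 23.8 · 18

492.6600 billion cells


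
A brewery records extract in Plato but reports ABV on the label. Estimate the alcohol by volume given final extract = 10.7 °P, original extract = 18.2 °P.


SG = 259/(259 − P);  ABV = (OG − FG)·131.25
OG = 259/(259 − 18.2) = 1.0756
FG = 259/(259 − 10.7) = 1.0431
ABV = (1.0756 − 1.0431)·131.25

4.2641 % ABV


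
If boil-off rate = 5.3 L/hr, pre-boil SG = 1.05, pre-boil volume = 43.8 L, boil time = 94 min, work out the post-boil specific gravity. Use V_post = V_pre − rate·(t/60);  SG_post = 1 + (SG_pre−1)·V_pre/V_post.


V_post = 43.8 − 5.3·(94/60) = 35.4967
SG_post = 1 + (1.05 − 1)·43.8/35.4967

1.0617


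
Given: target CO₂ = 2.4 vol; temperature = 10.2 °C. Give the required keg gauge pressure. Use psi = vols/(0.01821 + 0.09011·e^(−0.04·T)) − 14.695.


psi = 2.4/(0.01821 + 0.09011·e^(−0.04·10.2)) − 14.695

16.0225 psi


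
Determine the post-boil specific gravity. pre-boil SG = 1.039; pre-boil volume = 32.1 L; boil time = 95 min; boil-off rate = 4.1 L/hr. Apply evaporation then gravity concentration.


V_post = V_pre − rate·(t/60);  SG_post = 1 + (SG_pre−1)·V_pre/V_post
V_post = 32.1 − 4.1·(95/60) = 25.6083
SG_post = 1 + (1.039 − 1)·32.1/25.6083

1.0489


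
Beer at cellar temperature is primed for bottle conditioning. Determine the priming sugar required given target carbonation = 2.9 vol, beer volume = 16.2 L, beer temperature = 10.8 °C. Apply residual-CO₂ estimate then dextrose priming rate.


residual = 14.695·(0.01821 + 0.09011·e^(−0.04·T));  sugar = (target − residual)·4.0·V
residual = 14.695·(0.01821 + 0.09011·e^(−0.04·10.8)) = 1.1273
sugar = (2.9 − 1.1273)·4.0·16.2

114.8737 g


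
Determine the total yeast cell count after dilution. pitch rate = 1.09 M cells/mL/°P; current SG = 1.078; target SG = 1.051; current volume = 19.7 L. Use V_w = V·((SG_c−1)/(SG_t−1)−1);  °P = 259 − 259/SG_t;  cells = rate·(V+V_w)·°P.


V_w = 19.7·((1.078−1)/(1.051−1)−1) = 10.4294
V_final = 19.7 + 10.4294 = 30.1294
°P = 259 − 259/1.051 = 12.5680
cells = 1.09·30.1294·12.5680

412.7474 billion cells


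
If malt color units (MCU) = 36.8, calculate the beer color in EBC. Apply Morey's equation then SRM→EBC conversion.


SRM = 1.4922·MCU^0.6859;  EBC = SRM·1.97
SRM = 1.4922·36.8^0.6859 = 17.6947
EBC = 17.6947·1.97

34.8585 EBC


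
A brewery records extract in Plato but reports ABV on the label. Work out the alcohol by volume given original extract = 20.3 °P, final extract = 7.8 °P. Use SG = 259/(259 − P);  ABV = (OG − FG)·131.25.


OG = 259/(259 − 20.3) = 1.0850
FG = 259/(259 − 7.8) = 1.0311
ABV = (1.0850 − 1.0311)·131.25

7.0866 % ABV


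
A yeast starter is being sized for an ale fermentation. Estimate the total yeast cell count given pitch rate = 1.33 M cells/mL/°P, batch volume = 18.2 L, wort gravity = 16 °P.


cells (billions) = rate · V_L · °P
cells = 1.33 · 18.2 · 16

387.2960 billion cells


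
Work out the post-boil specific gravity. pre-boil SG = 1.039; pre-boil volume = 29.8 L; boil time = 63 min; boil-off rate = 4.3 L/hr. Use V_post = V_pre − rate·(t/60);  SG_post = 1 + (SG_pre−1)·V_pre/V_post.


V_post = 29.8 − 4.3·(63/60) = 25.2850
SG_post = 1 + (1.039 − 1)·29.8/25.2850

1.0460


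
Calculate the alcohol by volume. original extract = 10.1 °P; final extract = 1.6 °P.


SG = 259/(259 − P);  ABV = (OG − FG)·131.25
OG = 259/(259 − 10.1) = 1.0406
FG = 259/(259 − 1.6) = 1.0062
ABV = (1.0406 − 1.0062)·131.25

4.5101 % ABV


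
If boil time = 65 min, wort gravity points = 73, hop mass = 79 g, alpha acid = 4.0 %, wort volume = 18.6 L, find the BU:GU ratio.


U = 1.65·0.000125^(GP/1000)·(1−e^(−0.04t))/4.15;  IBU = (α/100)·m·U·1000/V;  BU:GU = IBU/GP
U = 1.65·0.000125^(73/1000)·(1−e^(−0.04·65))/4.15 = 0.1910
IBU = (4.0/100)·79·0.1910·1000/18.6 = 32.4464
BU:GU = 32.4464/73

0.4445


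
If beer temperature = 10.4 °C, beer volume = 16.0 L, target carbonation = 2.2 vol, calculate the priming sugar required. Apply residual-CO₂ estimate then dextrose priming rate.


residual = 14.695·(0.01821 + 0.09011·e^(−0.04·T));  sugar = (target − residual)·4.0·V
residual = 14.695·(0.01821 + 0.09011·e^(−0.04·10.4)) = 1.1411
sugar = (2.2 − 1.1411)·4.0·16.0

67.7682 g


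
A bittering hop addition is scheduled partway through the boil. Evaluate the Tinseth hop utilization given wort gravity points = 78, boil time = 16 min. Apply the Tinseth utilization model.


U = 1.65·0.000125^(GP/1000) · (1 − e^(−0.04·t))/4.15
bigness = 1.65·0.000125^(78/1000) = 0.8185
boil_factor = (1 − e^(−0.04·16))/4.15 = 0.1139
U = 0.8185 · 0.1139

0.0932


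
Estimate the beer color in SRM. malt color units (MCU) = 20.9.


SRM = 1.4922 · MCU^0.6859
SRM = 1.4922 · 20.9^0.6859

12.0037 SRM


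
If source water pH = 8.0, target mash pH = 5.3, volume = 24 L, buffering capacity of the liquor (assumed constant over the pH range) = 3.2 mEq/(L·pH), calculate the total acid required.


acid = buffering capacity · (pH_source − pH_target) · V
acid = 3.2 · (8.0 − 5.3) · 24

207.3600 mEq


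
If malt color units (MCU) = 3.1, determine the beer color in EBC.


SRM = 1.4922·MCU^0.6859;  EBC = SRM·1.97
SRM = 1.4922·3.1^0.6859 = 3.2423
EBC = 3.2423·1.97

6.3873 EBC


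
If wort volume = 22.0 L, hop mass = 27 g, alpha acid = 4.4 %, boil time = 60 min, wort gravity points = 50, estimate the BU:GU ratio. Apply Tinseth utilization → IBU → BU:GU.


U = 1.65·0.000125^(GP/1000)·(1−e^(−0.04t))/4.15;  IBU = (α/100)·m·U·1000/V;  BU:GU = IBU/GP
U = 1.65·0.000125^(50/1000)·(1−e^(−0.04·60))/4.15 = 0.2307
IBU = (4.4/100)·27·0.2307·1000/22.0 = 12.4559
BU:GU = 12.4559/50

0.2491


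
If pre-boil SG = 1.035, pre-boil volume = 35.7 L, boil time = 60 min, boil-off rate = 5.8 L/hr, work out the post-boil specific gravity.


V_post = V_pre − rate·(t/60);  SG_post = 1 + (SG_pre−1)·V_pre/V_post
V_post = 35.7 − 5.8·(60/60) = 29.9000
SG_post = 1 + (1.035 − 1)·35.7/29.9000

1.0418


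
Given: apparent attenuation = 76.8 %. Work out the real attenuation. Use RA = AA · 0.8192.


RA = 76.8 · 0.8192

62.9146 %


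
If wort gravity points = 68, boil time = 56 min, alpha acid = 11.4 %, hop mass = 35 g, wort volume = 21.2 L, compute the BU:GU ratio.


U = 1.65·0.000125^(GP/1000)·(1−e^(−0.04t))/4.15;  IBU = (α/100)·m·U·1000/V;  BU:GU = IBU/GP
U = 1.65·0.000125^(68/1000)·(1−e^(−0.04·56))/4.15 = 0.1928
IBU = (11.4/100)·35·0.1928·1000/21.2 = 36.2892
BU:GU = 36.2892/68

0.5337


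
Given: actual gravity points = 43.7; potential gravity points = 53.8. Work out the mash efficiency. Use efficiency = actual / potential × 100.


efficiency = 43.7 / 53.8 × 100

81.2268 %


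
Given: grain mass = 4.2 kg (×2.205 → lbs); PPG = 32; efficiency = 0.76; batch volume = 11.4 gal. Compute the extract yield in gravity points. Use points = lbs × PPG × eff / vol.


lbs = 4.2 × 2.205 = 9.2610
points = 9.2610 × 32 × 0.76 / 11.4

19.7568 points


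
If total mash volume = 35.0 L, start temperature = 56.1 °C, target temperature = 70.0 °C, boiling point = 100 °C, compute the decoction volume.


V_dec = V_total·(T_target − T_start)/(T_boil − T_start)
V_dec = 35.0·(70.0 − 56.1)/(100 − 56.1)

11.0820 L


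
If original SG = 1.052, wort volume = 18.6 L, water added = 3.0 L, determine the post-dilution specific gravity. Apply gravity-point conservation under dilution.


SG_new = 1 + (SG_old − 1)·V_old/(V_old + V_water)
pts = (1.052 − 1)·1000·18.6/(18.6 + 3.0) = 44.7778
SG_new = 1 + 44.7778/1000

1.0448


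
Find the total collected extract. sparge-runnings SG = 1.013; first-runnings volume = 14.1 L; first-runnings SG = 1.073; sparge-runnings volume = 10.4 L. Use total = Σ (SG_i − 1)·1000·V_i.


first = (1.073 − 1)·1000·14.1 = 1029.3000
sparge = (1.013 − 1)·1000·10.4 = 135.2000
total = 1029.3000 + 135.2000

1164.5000 gravity·L


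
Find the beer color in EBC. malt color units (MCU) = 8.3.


SRM = 1.4922·MCU^0.6859;  EBC = SRM·1.97
SRM = 1.4922·8.3^0.6859 = 6.3712
EBC = 6.3712·1.97

12.5513 EBC


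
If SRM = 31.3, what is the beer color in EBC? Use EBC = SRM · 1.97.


EBC = 31.3 · 1.97

61.6610 EBC


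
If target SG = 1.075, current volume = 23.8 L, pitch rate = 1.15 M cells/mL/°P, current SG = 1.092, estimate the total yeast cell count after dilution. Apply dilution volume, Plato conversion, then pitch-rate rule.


V_w = V·((SG_c−1)/(SG_t−1)−1);  °P = 259 − 259/SG_t;  cells = rate·(V+V_w)·°P
V_w = 23.8·((1.092−1)/(1.075−1)−1) = 5.3947
V_final = 23.8 + 5.3947 = 29.1947
°P = 259 − 259/1.075 = 18.0698
cells = 1.15·29.1947·18.0698

606.6720 billion cells


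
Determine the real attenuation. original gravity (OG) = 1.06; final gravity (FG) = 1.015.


AA = (OG−FG)/(OG−1)·100;  RA = AA·0.8192
AA = (1.06 − 1.015)/(1.06 − 1)·100 = 75.0000
RA = 75.0000·0.8192

61.4400 %


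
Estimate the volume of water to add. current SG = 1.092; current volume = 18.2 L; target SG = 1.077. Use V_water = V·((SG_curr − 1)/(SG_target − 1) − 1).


V_water = 18.2·((1.092 − 1)/(1.077 − 1) − 1)

3.5455 L


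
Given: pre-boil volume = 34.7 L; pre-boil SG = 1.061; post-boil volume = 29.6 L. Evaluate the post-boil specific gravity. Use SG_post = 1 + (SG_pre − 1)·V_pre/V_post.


pts_pre = (1.061 − 1)·1000 = 61.0000
pts_post = 61.0000·34.7/29.6 = 71.5101
SG_post = 1 + 71.5101/1000

1.0715


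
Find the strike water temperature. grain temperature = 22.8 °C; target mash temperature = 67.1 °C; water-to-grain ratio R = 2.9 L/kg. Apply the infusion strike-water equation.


T_strike = (0.41/R)·(T_mash − T_grain) + T_mash
T_strike = (0.41/2.9)·(67.1 − 22.8) + 67.1

73.3631 °C


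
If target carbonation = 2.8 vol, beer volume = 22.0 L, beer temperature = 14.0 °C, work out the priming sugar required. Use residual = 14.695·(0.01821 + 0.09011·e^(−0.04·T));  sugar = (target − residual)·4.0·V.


residual = 14.695·(0.01821 + 0.09011·e^(−0.04·14.0)) = 1.0240
sugar = (2.8 − 1.0240)·4.0·22.0

156.2905 g


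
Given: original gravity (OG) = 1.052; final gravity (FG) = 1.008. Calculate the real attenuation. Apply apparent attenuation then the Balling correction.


AA = (OG−FG)/(OG−1)·100;  RA = AA·0.8192
AA = (1.052 − 1.008)/(1.052 − 1)·100 = 84.6154
RA = 84.6154·0.8192

69.3169 %


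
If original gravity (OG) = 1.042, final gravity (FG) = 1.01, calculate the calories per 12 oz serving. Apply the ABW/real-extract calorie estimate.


ABW = (OG−FG)·131.25·0.79/FG;  °P = 259 − 259/SG (for OG→OE and FG→AE);  RE = 0.1808·OE + 0.8192·AE;  Cal = (6.9·ABW + 4·(RE−0.1))·FG·3.55
ABW = (1.042 − 1.01)·131.25·0.79/1.01 = 3.2851
OE = 259 − 259/1.042 = 10.4395 °P
AE = 259 − 259/1.01 = 2.5644 °P
RE = 0.1808·10.4395 + 0.8192·2.5644 = 3.9882 °P
Cal = (6.9·3.2851 + 4·(3.9882−0.1))·1.01·3.55

137.0388 kcal


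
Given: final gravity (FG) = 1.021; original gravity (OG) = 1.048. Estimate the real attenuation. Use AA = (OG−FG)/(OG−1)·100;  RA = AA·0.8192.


AA = (1.048 − 1.021)/(1.048 − 1)·100 = 56.2500
RA = 56.2500·0.8192

46.0800 %


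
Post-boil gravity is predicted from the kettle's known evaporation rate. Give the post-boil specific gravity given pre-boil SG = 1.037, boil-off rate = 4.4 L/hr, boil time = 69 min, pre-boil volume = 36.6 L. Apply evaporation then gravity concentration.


V_post = V_pre − rate·(t/60);  SG_post = 1 + (SG_pre−1)·V_pre/V_post
V_post = 36.6 − 4.4·(69/60) = 31.5400
SG_post = 1 + (1.037 − 1)·36.6/31.5400

1.0429


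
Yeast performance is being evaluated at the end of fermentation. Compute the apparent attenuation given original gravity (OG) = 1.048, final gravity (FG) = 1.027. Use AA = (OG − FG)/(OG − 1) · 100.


AA = (1.048 − 1.027)/(1.048 − 1) · 100

43.7500 %


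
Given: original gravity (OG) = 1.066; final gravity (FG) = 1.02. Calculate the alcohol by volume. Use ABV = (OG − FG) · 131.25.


ABV = (1.066 − 1.02) · 131.25

6.0375 % ABV


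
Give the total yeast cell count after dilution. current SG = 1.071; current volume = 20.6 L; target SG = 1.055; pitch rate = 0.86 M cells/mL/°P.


V_w = V·((SG_c−1)/(SG_t−1)−1);  °P = 259 − 259/SG_t;  cells = rate·(V+V_w)·°P
V_w = 20.6·((1.071−1)/(1.055−1)−1) = 5.9927
V_final = 20.6 + 5.9927 = 26.5927
°P = 259 − 259/1.055 = 13.5024
cells = 0.86·26.5927·13.5024

308.7958 billion cells


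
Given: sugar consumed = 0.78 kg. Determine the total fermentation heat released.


Q = m_sugar · 590 kJ/kg
Q = 0.78 · 590

460.2000 kJ
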